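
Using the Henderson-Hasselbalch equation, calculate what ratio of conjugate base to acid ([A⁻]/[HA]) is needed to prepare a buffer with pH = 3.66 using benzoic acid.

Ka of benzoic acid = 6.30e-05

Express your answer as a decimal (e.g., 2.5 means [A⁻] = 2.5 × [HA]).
[A⁻]/[HA] = 0.288

pKa = −log(6.30e-05) = 4.2007. pH = pKa + log([A⁻]/[HA]). 3.66 = 4.2007 + log(ratio). log(ratio) = 3.66 − 4.2007 = -0.5407. ratio = 10^(-0.5407) = 0.288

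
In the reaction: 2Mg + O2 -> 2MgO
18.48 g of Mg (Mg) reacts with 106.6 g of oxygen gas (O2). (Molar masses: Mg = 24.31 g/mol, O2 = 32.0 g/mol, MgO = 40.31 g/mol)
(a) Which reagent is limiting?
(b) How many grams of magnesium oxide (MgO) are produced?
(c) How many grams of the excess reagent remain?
(a) Mg, (b) 30.64 g, (c) 94.44 g

Moles of Mg = 18.48 g ÷ 24.31 g/mol = 0.760181 mol
Moles of O2 = 106.6 g ÷ 32.0 g/mol = 3.33125 mol
Moles ÷ coefficient: Mg: 0.760181/2 = 0.3801, O2: 3.33125/1 = 3.331
(a) Mg has the smaller value, so Mg is the limiting reagent.
(b) Moles of MgO = 0.760181 mol Mg × (2/2) = 0.760181 mol; mass = 0.760181 mol × 40.31 g/mol = 30.64 g
(c) O2 consumed = 0.760181 × (1/2) = 0.38009 mol; remaining = 3.33125 − 0.38009 = 2.95116 mol; mass = 2.95116 mol × 32.0 g/mol = 94.44 g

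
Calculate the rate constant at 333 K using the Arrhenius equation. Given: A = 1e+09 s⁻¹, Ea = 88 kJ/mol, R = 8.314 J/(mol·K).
1.57e-05 s⁻¹

k = A·exp(-Ea/(R·T)) = 1e+09·exp(-88000/(8.314·333)) = 1e+09·exp(-31.7855) = 1e+09·1.5695e-14 = 1.57e-05 s⁻¹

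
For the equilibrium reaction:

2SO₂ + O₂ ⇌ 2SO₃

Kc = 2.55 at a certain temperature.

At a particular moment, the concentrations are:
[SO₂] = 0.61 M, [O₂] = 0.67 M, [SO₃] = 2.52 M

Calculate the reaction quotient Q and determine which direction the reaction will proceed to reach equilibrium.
Q = 25.472, Q > K, reaction proceeds reverse (toward reactants)

Q = ([SO₃]^2) / ([SO₂]^2 × [O₂])
  = ((2.52)^2) / ((0.61)^2·(0.67)) = 6.3504/0.24931 = 25.47
Since Q = 25.47 > Kc = 2.55, the reaction proceeds reverse (toward reactants) to reach equilibrium.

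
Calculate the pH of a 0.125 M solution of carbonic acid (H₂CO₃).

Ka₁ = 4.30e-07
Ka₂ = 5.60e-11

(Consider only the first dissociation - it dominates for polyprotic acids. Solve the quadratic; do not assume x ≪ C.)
pH = 3.64

x² + Ka₁·x − Ka₁·C = 0 with Ka₁ = 4.30e-07, C = 0.125.
x = (−Ka₁ + √(Ka₁² + 4·Ka₁·C))/2 = 2.3163e-04 M, so pH = 3.64.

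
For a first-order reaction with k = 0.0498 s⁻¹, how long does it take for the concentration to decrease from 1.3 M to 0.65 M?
13.92 s

From ln[A] = ln[A]₀ - k·t: t = ln([A]₀/[A])/k = ln(1.3/0.65)/0.0498 = ln(2.0000)/0.0498 = 0.6931/0.0498 = 13.92 s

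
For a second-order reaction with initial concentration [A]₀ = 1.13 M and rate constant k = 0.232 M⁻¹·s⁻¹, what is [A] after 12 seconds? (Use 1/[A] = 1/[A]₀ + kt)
0.2726 M

1/[A] = 1/[A]₀ + k·t = 1/1.13 + (0.232)·(12) = 0.8850 + 2.7840 = 3.6690
[A] = 1/3.6690 = 0.2726 M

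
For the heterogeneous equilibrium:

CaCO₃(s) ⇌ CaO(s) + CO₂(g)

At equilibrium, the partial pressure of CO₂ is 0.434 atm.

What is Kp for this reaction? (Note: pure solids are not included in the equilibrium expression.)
K_p = 0.434

Solids (CaCO₃, CaO) have activity 1 and are excluded.
Kp = P(CO₂) = 0.434.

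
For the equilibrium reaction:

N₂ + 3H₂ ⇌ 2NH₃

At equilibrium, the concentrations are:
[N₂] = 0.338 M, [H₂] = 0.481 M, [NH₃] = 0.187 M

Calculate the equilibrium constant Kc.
K_c = 0.9297

Kc = ([NH₃]^2) / ([N₂] × [H₂]^3)
   = ((0.187)^2) / ((0.338)·(0.481)^3)
   = 0.034969 / 0.037614 = 0.9297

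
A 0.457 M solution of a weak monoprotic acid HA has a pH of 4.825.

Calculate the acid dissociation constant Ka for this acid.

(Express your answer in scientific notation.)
K_a = 4.90e-10

[H⁺] = 10^(−pH) = 10^(−4.825) = 1.496e-05 M. For HA ⇌ H⁺ + A⁻, Ka = x²/(C − x) = (1.496e-05)²/(0.457 − 1.496e-05) = 4.90e-10.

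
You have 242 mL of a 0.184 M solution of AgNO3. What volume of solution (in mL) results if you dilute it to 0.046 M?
Using M₁V₁ = M₂V₂:
0.184 × 242 = 0.046 × V₂
V₂ = (0.184 × 242) / 0.046 = 968 mL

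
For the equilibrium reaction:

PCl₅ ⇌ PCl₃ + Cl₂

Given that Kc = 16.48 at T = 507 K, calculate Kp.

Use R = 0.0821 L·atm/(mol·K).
K_p = 685.9751

Δn = (moles gaseous products) − (moles gaseous reactants) = 1
T = 507 K; RT = 0.0821 × 507 = 41.6247
Kp = Kc·(RT)^Δn = 16.48 × (41.6247)^1 = 16.48 × 41.6247 = 685.9751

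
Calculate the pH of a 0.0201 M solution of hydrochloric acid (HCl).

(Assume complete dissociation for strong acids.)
pH = 1.70

[H⁺] = 0.0201 M for strong acid. pH = -log[H⁺] = -log(0.0201)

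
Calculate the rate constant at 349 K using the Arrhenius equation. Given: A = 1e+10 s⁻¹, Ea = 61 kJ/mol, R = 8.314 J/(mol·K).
7.41e+00 s⁻¹

k = A·exp(-Ea/(R·T)) = 1e+10·exp(-61000/(8.314·349)) = 1e+10·exp(-21.0230) = 1e+10·7.4103e-10 = 7.41e+00 s⁻¹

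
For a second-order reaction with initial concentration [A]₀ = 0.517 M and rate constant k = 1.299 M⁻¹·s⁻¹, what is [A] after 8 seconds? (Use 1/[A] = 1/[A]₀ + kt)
0.0811 M

1/[A] = 1/[A]₀ + k·t = 1/0.517 + (1.299)·(8) = 1.9342 + 10.3920 = 12.3262
[A] = 1/12.3262 = 0.0811 M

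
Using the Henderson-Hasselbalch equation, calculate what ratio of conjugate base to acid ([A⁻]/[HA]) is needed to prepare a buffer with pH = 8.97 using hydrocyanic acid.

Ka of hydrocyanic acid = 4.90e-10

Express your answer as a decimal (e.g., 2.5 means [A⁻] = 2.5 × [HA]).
[A⁻]/[HA] = 0.457

pKa = −log(4.90e-10) = 9.3098. pH = pKa + log([A⁻]/[HA]). 8.97 = 9.3098 + log(ratio). log(ratio) = 8.97 − 9.3098 = -0.3398. ratio = 10^(-0.3398) = 0.457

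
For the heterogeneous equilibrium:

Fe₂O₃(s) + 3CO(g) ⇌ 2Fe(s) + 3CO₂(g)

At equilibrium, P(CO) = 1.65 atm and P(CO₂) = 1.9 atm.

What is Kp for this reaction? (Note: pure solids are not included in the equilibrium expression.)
K_p = 1.527

Solids (Fe₂O₃, Fe) are excluded.
Kp = P(CO₂)³/P(CO)³ = (1.9)³/(1.65)³ = 6.859/4.492 = 1.527.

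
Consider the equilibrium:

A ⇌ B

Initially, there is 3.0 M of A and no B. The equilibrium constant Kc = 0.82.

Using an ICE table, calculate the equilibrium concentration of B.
[B] = 1.352 M

ICE: [A] = 3.0 − x, [B] = x.
Kc = x/(3.0 − x) = 0.82 ⇒ x = 0.82·3.0/(1 + 0.82) = 2.46/1.82 = 1.352.
[B] = x = 1.352 M.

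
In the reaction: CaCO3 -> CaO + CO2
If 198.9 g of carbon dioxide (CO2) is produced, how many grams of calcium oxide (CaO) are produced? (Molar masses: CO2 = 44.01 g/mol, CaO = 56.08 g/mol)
Moles of CO2 = 198.9 g ÷ 44.01 g/mol = 4.51943 mol
Mole ratio: 1 mol CaO / 1 mol CO2
Moles of CaO = 4.51943 × (1/1) = 4.51943 mol
Mass of CaO = 4.51943 mol × 56.08 g/mol = 253.4 g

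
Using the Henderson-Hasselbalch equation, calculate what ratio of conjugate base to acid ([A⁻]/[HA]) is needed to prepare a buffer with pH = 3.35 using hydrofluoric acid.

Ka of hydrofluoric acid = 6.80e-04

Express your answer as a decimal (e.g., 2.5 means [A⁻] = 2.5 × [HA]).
[A⁻]/[HA] = 1.522

pKa = −log(6.80e-04) = 3.1675. pH = pKa + log([A⁻]/[HA]). 3.35 = 3.1675 + log(ratio). log(ratio) = 3.35 − 3.1675 = 0.1825. ratio = 10^(0.1825) = 1.522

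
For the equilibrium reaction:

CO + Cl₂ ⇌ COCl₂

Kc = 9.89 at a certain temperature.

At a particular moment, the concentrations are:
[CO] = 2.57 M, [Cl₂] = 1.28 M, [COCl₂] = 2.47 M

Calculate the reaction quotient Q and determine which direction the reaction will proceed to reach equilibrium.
Q = 0.751, Q < K, reaction proceeds forward (toward products)

Q = ([COCl₂]) / ([CO] × [Cl₂])
  = ((2.47)) / ((2.57)·(1.28)) = 2.47/3.2896 = 0.7509
Since Q = 0.7509 < Kc = 9.89, the reaction proceeds forward (toward products) to reach equilibrium.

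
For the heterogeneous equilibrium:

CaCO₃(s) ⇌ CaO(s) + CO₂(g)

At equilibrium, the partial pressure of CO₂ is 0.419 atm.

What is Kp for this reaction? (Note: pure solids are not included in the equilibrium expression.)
K_p = 0.419

Solids (CaCO₃, CaO) have activity 1 and are excluded.
Kp = P(CO₂) = 0.419.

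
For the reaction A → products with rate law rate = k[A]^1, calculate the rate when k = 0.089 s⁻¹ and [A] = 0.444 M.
0.03952 M/s

rate = k·[A]^1 = 0.089·(0.444)^1 = 0.089·0.444 = 0.03952 M/s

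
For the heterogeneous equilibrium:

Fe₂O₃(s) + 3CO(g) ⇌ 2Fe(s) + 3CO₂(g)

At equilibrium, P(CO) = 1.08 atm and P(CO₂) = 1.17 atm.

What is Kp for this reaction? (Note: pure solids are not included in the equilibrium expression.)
K_p = 1.271

Solids (Fe₂O₃, Fe) are excluded.
Kp = P(CO₂)³/P(CO)³ = (1.17)³/(1.08)³ = 1.602/1.26 = 1.271.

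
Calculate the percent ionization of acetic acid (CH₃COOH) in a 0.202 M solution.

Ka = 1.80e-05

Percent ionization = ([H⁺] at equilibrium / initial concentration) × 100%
Percent ionization = 0.94%

Let x = [H⁺]. Ka = x²/(C - x) ⇒ x² + (1.80e-05)x - (1.80e-05)(0.202) = 0. x = 1.8979e-03. Percent = (1.8979e-03/0.202) × 100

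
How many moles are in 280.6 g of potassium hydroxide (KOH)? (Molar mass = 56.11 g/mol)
Moles = 280.6 g ÷ 56.11 g/mol = 5.001 mol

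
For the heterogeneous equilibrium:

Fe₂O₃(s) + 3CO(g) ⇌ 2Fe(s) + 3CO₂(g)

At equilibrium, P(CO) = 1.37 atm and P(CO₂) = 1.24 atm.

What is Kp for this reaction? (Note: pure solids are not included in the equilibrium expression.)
K_p = 0.741

Solids (Fe₂O₃, Fe) are excluded.
Kp = P(CO₂)³/P(CO)³ = (1.24)³/(1.37)³ = 1.907/2.571 = 0.741.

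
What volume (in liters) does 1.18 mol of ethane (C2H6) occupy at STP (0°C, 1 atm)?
At STP, 1 mol of gas occupies 22.4 L
Volume = 1.18 mol × 22.4 L/mol = 26.43 L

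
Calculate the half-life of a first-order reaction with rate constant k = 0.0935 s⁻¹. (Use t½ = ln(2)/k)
7.41 s

t½ = ln(2)/k = 0.6931/0.0935 = 7.41 s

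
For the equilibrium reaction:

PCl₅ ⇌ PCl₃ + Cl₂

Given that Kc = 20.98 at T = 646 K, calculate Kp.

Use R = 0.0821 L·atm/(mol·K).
K_p = 1.11e+03

Δn = (moles gaseous products) − (moles gaseous reactants) = 1
T = 646 K; RT = 0.0821 × 646 = 53.0366
Kp = Kc·(RT)^Δn = 20.98 × (53.0366)^1 = 20.98 × 53.0366 = 1.11e+03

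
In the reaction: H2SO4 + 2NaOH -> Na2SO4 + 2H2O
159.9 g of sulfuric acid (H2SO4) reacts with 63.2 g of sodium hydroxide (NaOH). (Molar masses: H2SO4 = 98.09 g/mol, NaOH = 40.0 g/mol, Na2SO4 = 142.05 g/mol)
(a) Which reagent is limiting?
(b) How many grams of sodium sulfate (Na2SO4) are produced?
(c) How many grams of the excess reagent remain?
(a) NaOH, (b) 112.2 g, (c) 82.41 g

Moles of H2SO4 = 159.9 g ÷ 98.09 g/mol = 1.63014 mol
Moles of NaOH = 63.2 g ÷ 40.0 g/mol = 1.58 mol
Moles ÷ coefficient: H2SO4: 1.63014/1 = 1.63, NaOH: 1.58/2 = 0.79
(a) NaOH has the smaller value, so NaOH is the limiting reagent.
(b) Moles of Na2SO4 = 1.58 mol NaOH × (1/2) = 0.79 mol; mass = 0.79 mol × 142.05 g/mol = 112.2 g
(c) H2SO4 consumed = 1.58 × (1/2) = 0.79 mol; remaining = 1.63014 − 0.79 = 0.840136 mol; mass = 0.840136 mol × 98.09 g/mol = 82.41 g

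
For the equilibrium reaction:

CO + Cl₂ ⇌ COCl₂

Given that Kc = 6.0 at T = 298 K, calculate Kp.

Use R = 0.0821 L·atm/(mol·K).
K_p = 0.2452

Δn = (moles gaseous products) − (moles gaseous reactants) = -1
T = 298 K; RT = 0.0821 × 298 = 24.4658
Kp = Kc·(RT)^Δn = 6.0 × (24.4658)^-1 = 6.0 × 0.0408734 = 0.2452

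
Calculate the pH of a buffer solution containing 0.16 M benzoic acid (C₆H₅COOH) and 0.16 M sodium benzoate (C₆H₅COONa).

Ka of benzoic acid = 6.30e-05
pH = 4.20

pKa = -log(6.30e-05) = 4.20. pH = pKa + log([A⁻]/[HA]) = 4.20 + log(0.16/0.16)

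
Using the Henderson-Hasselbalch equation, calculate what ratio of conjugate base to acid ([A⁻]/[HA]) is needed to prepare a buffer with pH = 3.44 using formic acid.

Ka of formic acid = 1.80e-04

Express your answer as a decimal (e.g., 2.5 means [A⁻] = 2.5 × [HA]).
[A⁻]/[HA] = 0.496

pKa = −log(1.80e-04) = 3.7447. pH = pKa + log([A⁻]/[HA]). 3.44 = 3.7447 + log(ratio). log(ratio) = 3.44 − 3.7447 = -0.3047. ratio = 10^(-0.3047) = 0.496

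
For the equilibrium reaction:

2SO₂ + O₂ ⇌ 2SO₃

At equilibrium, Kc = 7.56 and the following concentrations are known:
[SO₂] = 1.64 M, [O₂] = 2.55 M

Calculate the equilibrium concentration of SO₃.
[SO₃] = 7.2007 M

Kc = ([SO₃]^2) / ([SO₂]^2 × [O₂]) = 7.56
[SO₃]^2 = Kc · (reactant terms)/(other product terms) = 7.56 · 6.8585 / 1 = 51.85
[SO₃] = (51.85)^(1/2) = 7.2007 M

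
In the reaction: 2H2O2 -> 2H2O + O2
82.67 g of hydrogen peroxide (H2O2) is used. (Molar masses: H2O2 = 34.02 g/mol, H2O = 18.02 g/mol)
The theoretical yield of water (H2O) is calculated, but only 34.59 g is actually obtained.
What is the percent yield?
Moles of H2O2 = 82.67 g ÷ 34.02 g/mol = 2.43004 mol
Mole ratio: 2 mol H2O / 2 mol H2O2
Moles of H2O = 2.43004 × (2/2) = 2.43004 mol
Theoretical yield = 2.43004 mol × 18.02 g/mol = 43.789 g
Actual yield = 34.59 g
Percent yield = (34.59 / 43.789) × 100% = 79.0%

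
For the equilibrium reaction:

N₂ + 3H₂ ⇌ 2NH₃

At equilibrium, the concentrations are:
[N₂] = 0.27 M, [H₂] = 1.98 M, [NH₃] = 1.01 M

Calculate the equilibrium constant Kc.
K_c = 0.4867

Kc = ([NH₃]^2) / ([N₂] × [H₂]^3)
   = ((1.01)^2) / ((0.27)·(1.98)^3)
   = 1.0201 / 2.0958 = 0.4867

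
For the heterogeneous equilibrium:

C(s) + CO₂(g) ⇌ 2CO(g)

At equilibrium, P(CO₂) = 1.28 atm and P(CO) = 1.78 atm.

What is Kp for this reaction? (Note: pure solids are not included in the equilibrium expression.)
K_p = 2.475

Solid C is excluded.
Kp = P(CO)²/P(CO₂) = (1.78)²/1.28 = 3.168/1.28 = 2.475.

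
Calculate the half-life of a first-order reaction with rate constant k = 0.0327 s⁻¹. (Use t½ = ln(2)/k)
21.20 s

t½ = ln(2)/k = 0.6931/0.0327 = 21.20 s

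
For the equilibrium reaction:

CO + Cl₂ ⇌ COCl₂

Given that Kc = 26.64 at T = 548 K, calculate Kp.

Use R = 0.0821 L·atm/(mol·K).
K_p = 0.5921

Δn = (moles gaseous products) − (moles gaseous reactants) = -1
T = 548 K; RT = 0.0821 × 548 = 44.9908
Kp = Kc·(RT)^Δn = 26.64 × (44.9908)^-1 = 26.64 × 0.0222268 = 0.5921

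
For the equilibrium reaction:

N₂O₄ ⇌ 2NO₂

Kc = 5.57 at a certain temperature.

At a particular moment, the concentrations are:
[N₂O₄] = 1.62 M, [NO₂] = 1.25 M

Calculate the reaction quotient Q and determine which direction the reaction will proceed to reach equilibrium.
Q = 0.965, Q < K, reaction proceeds forward (toward products)

Q = ([NO₂]^2) / ([N₂O₄])
  = ((1.25)^2) / ((1.62)) = 1.5625/1.62 = 0.9645
Since Q = 0.9645 < Kc = 5.57, the reaction proceeds forward (toward products) to reach equilibrium.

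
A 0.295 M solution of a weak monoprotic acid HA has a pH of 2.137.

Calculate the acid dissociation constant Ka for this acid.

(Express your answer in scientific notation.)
K_a = 1.85e-04

[H⁺] = 10^(−pH) = 10^(−2.137) = 7.295e-03 M. For HA ⇌ H⁺ + A⁻, Ka = x²/(C − x) = (7.295e-03)²/(0.295 − 7.295e-03) = 1.85e-04.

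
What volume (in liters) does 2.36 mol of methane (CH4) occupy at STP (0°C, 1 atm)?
At STP, 1 mol of gas occupies 22.4 L
Volume = 2.36 mol × 22.4 L/mol = 52.86 L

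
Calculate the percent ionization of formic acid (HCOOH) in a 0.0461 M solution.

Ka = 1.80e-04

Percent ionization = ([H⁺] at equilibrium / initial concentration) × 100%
Percent ionization = 6.06%

Let x = [H⁺]. Ka = x²/(C - x) ⇒ x² + (1.80e-04)x - (1.80e-04)(0.0461) = 0. x = 2.7920e-03. Percent = (2.7920e-03/0.0461) × 100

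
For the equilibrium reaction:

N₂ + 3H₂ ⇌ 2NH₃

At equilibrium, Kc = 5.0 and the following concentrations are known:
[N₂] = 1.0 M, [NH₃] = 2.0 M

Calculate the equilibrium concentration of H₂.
[H₂] = 0.9283 M

Kc = ([NH₃]^2) / ([N₂] × [H₂]^3) = 5.0
[H₂]^3 = (product terms)/(Kc · other reactant terms) = 4 / (5.0 · 1) = 0.8
[H₂] = (0.8)^(1/3) = 0.9283 M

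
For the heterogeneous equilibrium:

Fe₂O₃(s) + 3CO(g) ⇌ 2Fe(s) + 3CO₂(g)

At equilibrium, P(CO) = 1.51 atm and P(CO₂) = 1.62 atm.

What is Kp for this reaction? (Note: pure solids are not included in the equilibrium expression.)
K_p = 1.235

Solids (Fe₂O₃, Fe) are excluded.
Kp = P(CO₂)³/P(CO)³ = (1.62)³/(1.51)³ = 4.252/3.443 = 1.235.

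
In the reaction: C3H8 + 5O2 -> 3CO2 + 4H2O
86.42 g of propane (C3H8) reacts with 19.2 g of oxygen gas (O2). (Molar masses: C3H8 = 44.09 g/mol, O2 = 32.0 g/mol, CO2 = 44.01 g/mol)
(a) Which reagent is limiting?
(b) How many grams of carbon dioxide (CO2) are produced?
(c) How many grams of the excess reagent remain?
(a) O2, (b) 15.84 g, (c) 81.13 g

Moles of C3H8 = 86.42 g ÷ 44.09 g/mol = 1.96008 mol
Moles of O2 = 19.2 g ÷ 32.0 g/mol = 0.6 mol
Moles ÷ coefficient: C3H8: 1.96008/1 = 1.96, O2: 0.6/5 = 0.12
(a) O2 has the smaller value, so O2 is the limiting reagent.
(b) Moles of CO2 = 0.6 mol O2 × (3/5) = 0.36 mol; mass = 0.36 mol × 44.01 g/mol = 15.84 g
(c) C3H8 consumed = 0.6 × (1/5) = 0.12 mol; remaining = 1.96008 − 0.12 = 1.84008 mol; mass = 1.84008 mol × 44.09 g/mol = 81.13 g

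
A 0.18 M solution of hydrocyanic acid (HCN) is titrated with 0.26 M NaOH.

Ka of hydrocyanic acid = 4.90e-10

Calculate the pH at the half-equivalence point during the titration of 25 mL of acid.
pH = pKa = 9.31

At the half-equivalence point, [HA] = [A⁻], so by Henderson–Hasselbalch pH = pKa + log(1) = pKa.
pKa = −log(4.90e-10) = 9.31.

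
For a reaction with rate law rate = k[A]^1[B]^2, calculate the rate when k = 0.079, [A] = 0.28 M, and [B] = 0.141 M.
0.0004398 M/s

rate = k·[A]^1·[B]^2 = 0.079·(0.28)^1·(0.141)^2 = 0.079·0.28·0.019881 = 0.0004398 M/s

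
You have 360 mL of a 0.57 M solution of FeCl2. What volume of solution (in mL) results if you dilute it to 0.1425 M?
Using M₁V₁ = M₂V₂:
0.57 × 360 = 0.1425 × V₂
V₂ = (0.57 × 360) / 0.1425 = 1440 mL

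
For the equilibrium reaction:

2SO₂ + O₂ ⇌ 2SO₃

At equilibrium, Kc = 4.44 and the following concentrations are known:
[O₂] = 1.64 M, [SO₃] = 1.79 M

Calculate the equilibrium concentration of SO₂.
[SO₂] = 0.6633 M

Kc = ([SO₃]^2) / ([SO₂]^2 × [O₂]) = 4.44
[SO₂]^2 = (product terms)/(Kc · other reactant terms) = 3.2041 / (4.44 · 1.64) = 0.44003
[SO₂] = (0.44003)^(1/2) = 0.6633 M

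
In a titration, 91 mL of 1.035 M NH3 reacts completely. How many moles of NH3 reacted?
Moles = Molarity × Volume (L)
Moles = 1.035 M × 0.091 L = 0.09418 mol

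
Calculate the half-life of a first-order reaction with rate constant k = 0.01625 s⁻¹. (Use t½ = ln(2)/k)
42.66 s

t½ = ln(2)/k = 0.6931/0.01625 = 42.66 s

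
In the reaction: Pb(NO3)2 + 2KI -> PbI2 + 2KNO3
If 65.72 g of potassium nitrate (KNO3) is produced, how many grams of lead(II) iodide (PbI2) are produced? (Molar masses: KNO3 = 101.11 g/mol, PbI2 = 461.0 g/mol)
Moles of KNO3 = 65.72 g ÷ 101.11 g/mol = 0.649985 mol
Mole ratio: 1 mol PbI2 / 2 mol KNO3
Moles of PbI2 = 0.649985 × (1/2) = 0.324993 mol
Mass of PbI2 = 0.324993 mol × 461.0 g/mol = 149.8 g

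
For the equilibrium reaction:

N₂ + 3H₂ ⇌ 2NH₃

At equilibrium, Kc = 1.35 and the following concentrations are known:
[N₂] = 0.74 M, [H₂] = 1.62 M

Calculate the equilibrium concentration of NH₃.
[NH₃] = 2.0609 M

Kc = ([NH₃]^2) / ([N₂] × [H₂]^3) = 1.35
[NH₃]^2 = Kc · (reactant terms)/(other product terms) = 1.35 · 3.1461 / 1 = 4.2473
[NH₃] = (4.2473)^(1/2) = 2.0609 M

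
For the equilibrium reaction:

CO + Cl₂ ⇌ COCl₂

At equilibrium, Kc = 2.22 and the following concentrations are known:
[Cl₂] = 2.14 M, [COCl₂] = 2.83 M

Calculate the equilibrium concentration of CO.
[CO] = 0.5957 M

Kc = ([COCl₂]) / ([CO] × [Cl₂]) = 2.22
[CO]^1 = (product terms)/(Kc · other reactant terms) = 2.83 / (2.22 · 2.14) = 0.59569
[CO] = 0.5957 M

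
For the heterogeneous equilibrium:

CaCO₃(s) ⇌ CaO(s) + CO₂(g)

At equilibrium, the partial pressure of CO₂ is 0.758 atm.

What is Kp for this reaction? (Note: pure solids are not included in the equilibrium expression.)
K_p = 0.758

Solids (CaCO₃, CaO) have activity 1 and are excluded.
Kp = P(CO₂) = 0.758.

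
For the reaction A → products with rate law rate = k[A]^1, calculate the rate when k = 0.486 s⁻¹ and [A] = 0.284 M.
0.138 M/s

rate = k·[A]^1 = 0.486·(0.284)^1 = 0.486·0.284 = 0.138 M/s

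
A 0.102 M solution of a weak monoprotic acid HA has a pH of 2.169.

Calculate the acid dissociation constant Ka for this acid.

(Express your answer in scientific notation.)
K_a = 4.82e-04

[H⁺] = 10^(−pH) = 10^(−2.169) = 6.776e-03 M. For HA ⇌ H⁺ + A⁻, Ka = x²/(C − x) = (6.776e-03)²/(0.102 − 6.776e-03) = 4.82e-04.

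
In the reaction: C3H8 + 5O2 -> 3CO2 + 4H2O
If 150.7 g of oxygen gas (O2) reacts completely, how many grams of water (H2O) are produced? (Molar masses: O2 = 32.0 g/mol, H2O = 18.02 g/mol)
Moles of O2 = 150.7 g ÷ 32.0 g/mol = 4.70937 mol
Mole ratio: 4 mol H2O / 5 mol O2
Moles of H2O = 4.70937 × (4/5) = 3.7675 mol
Mass of H2O = 3.7675 mol × 18.02 g/mol = 67.89 g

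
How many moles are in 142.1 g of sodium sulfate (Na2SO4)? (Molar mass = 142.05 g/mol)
Moles = 142.1 g ÷ 142.05 g/mol = 1 mol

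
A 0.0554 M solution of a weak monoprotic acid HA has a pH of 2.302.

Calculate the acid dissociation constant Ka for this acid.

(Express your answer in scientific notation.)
K_a = 4.94e-04

[H⁺] = 10^(−pH) = 10^(−2.302) = 4.989e-03 M. For HA ⇌ H⁺ + A⁻, Ka = x²/(C − x) = (4.989e-03)²/(0.0554 − 4.989e-03) = 4.94e-04.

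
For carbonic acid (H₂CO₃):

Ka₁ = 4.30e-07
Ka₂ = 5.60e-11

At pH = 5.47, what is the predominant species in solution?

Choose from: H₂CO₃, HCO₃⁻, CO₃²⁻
H₂CO₃

pKa1 = 6.37, pKa2 = 10.25. Each pKa is the crossover between adjacent species; pH = 5.47 lies in the region where H₂CO₃ predominates.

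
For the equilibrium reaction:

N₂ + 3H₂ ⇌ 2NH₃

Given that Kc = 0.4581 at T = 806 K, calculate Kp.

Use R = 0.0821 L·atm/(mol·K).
K_p = 1.05e-04

Δn = (moles gaseous products) − (moles gaseous reactants) = -2
T = 806 K; RT = 0.0821 × 806 = 66.1726
Kp = Kc·(RT)^Δn = 0.4581 × (66.1726)^-2 = 0.4581 × 0.000228372 = 1.05e-04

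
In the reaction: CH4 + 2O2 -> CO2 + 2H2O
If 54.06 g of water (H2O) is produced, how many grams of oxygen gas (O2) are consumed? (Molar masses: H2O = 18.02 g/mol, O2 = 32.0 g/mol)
Moles of H2O = 54.06 g ÷ 18.02 g/mol = 3 mol
Mole ratio: 2 mol O2 / 2 mol H2O
Moles of O2 = 3 × (2/2) = 3 mol
Mass of O2 = 3 mol × 32.0 g/mol = 96 g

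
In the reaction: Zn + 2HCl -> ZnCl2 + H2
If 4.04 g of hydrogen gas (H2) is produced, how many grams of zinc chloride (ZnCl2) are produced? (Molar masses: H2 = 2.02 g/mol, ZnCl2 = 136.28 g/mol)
Moles of H2 = 4.04 g ÷ 2.02 g/mol = 2 mol
Mole ratio: 1 mol ZnCl2 / 1 mol H2
Moles of ZnCl2 = 2 × (1/1) = 2 mol
Mass of ZnCl2 = 2 mol × 136.28 g/mol = 272.6 g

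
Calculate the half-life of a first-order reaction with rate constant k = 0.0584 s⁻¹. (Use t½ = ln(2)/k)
11.87 s

t½ = ln(2)/k = 0.6931/0.0584 = 11.87 s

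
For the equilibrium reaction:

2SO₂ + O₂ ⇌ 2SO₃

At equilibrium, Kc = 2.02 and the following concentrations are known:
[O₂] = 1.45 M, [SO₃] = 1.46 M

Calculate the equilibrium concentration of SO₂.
[SO₂] = 0.8531 M

Kc = ([SO₃]^2) / ([SO₂]^2 × [O₂]) = 2.02
[SO₂]^2 = (product terms)/(Kc · other reactant terms) = 2.1316 / (2.02 · 1.45) = 0.72776
[SO₂] = (0.72776)^(1/2) = 0.8531 M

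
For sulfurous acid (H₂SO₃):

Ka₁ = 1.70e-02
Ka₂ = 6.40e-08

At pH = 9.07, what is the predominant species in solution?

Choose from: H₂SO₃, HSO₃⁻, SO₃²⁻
SO₃²⁻

pKa1 = 1.77, pKa2 = 7.19. Each pKa is the crossover between adjacent species; pH = 9.07 lies in the region where SO₃²⁻ predominates.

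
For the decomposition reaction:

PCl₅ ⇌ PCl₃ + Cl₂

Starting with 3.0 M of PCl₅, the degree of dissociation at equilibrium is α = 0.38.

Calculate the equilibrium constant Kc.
K_c = 0.6987

x = α·[A]₀ = 0.38 × 3.0 = 1.14 M dissociated.
At eq: [PCl₅] = 3.0 − 1.14 = 1.86 M; [PCl₃] = [Cl₂] = x = 1.14 M.
Kc = [PCl₃][Cl₂]/[PCl₅] = (1.14)²/1.86 = 0.6987.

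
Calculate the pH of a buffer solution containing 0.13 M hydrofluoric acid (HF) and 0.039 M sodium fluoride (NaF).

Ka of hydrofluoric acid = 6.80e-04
pH = 2.64

pKa = -log(6.80e-04) = 3.17. pH = pKa + log([A⁻]/[HA]) = 3.17 + log(0.039/0.13)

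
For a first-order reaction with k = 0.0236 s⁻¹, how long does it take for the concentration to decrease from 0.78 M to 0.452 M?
23.12 s

From ln[A] = ln[A]₀ - k·t: t = ln([A]₀/[A])/k = ln(0.78/0.452)/0.0236 = ln(1.7257)/0.0236 = 0.5456/0.0236 = 23.12 s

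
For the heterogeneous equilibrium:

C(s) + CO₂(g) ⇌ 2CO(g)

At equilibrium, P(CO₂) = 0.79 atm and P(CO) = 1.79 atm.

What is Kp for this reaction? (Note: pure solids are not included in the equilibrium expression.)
K_p = 4.056

Solid C is excluded.
Kp = P(CO)²/P(CO₂) = (1.79)²/0.79 = 3.204/0.79 = 4.056.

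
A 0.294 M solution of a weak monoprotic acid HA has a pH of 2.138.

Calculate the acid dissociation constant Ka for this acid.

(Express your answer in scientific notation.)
K_a = 1.85e-04

[H⁺] = 10^(−pH) = 10^(−2.138) = 7.278e-03 M. For HA ⇌ H⁺ + A⁻, Ka = x²/(C − x) = (7.278e-03)²/(0.294 − 7.278e-03) = 1.85e-04.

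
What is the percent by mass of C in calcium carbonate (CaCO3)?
Mass of C in formula = 12.01 × 1 = 12.01 g/mol
Molar mass = 100.09 g/mol
% C = (12.01/100.09) × 100% = 12.00%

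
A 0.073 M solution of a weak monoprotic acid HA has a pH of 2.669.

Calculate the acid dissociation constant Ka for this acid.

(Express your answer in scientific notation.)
K_a = 6.48e-05

[H⁺] = 10^(−pH) = 10^(−2.669) = 2.143e-03 M. For HA ⇌ H⁺ + A⁻, Ka = x²/(C − x) = (2.143e-03)²/(0.073 − 2.143e-03) = 6.48e-05.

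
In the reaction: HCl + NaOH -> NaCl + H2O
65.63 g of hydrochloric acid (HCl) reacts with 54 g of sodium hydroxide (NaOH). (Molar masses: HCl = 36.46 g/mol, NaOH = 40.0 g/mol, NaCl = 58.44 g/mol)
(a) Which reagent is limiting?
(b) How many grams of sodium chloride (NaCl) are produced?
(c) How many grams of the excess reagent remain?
(a) NaOH, (b) 78.89 g, (c) 16.41 g

Moles of HCl = 65.63 g ÷ 36.46 g/mol = 1.80005 mol
Moles of NaOH = 54 g ÷ 40.0 g/mol = 1.35 mol
Moles ÷ coefficient: HCl: 1.80005/1 = 1.8, NaOH: 1.35/1 = 1.35
(a) NaOH has the smaller value, so NaOH is the limiting reagent.
(b) Moles of NaCl = 1.35 mol NaOH × (1/1) = 1.35 mol; mass = 1.35 mol × 58.44 g/mol = 78.89 g
(c) HCl consumed = 1.35 × (1/1) = 1.35 mol; remaining = 1.80005 − 1.35 = 0.450055 mol; mass = 0.450055 mol × 36.46 g/mol = 16.41 g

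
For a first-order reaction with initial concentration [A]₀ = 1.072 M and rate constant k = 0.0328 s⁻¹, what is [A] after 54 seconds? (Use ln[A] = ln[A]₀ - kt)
0.1824 M

ln[A] = ln[A]₀ - k·t = ln(1.072) - (0.0328)·(54) = 0.0695 - 1.7712 = -1.7017
[A] = e^(-1.7017) = 0.1824 M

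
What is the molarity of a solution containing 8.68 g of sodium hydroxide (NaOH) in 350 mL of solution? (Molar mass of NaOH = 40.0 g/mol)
Moles of NaOH = 8.68 g ÷ 40.0 g/mol = 0.217 mol
Volume = 350 mL = 0.35 L
Molarity = 0.217 mol ÷ 0.35 L = 0.62 M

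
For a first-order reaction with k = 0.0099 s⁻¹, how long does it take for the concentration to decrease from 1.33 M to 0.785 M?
53.26 s

From ln[A] = ln[A]₀ - k·t: t = ln([A]₀/[A])/k = ln(1.33/0.785)/0.0099 = ln(1.6943)/0.0099 = 0.5273/0.0099 = 53.26 s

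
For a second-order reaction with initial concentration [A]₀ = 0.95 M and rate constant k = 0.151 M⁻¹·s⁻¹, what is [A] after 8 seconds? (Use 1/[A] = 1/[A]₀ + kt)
0.4424 M

1/[A] = 1/[A]₀ + k·t = 1/0.95 + (0.151)·(8) = 1.0526 + 1.2080 = 2.2606
[A] = 1/2.2606 = 0.4424 M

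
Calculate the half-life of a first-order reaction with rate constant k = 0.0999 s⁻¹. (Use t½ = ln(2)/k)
6.94 s

t½ = ln(2)/k = 0.6931/0.0999 = 6.94 s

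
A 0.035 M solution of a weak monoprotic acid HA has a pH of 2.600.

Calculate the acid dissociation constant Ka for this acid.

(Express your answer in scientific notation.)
K_a = 1.94e-04

[H⁺] = 10^(−pH) = 10^(−2.600) = 2.512e-03 M. For HA ⇌ H⁺ + A⁻, Ka = x²/(C − x) = (2.512e-03)²/(0.035 − 2.512e-03) = 1.94e-04.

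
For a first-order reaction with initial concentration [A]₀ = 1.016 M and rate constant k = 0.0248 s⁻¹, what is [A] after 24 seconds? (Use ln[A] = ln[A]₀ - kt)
0.5603 M

ln[A] = ln[A]₀ - k·t = ln(1.016) - (0.0248)·(24) = 0.0159 - 0.5952 = -0.5793
[A] = e^(-0.5793) = 0.5603 M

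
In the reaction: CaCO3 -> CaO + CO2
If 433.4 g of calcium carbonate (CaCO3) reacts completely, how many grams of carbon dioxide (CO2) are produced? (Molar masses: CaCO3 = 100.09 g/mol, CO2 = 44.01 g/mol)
Moles of CaCO3 = 433.4 g ÷ 100.09 g/mol = 4.3301 mol
Mole ratio: 1 mol CO2 / 1 mol CaCO3
Moles of CO2 = 4.3301 × (1/1) = 4.3301 mol
Mass of CO2 = 4.3301 mol × 44.01 g/mol = 190.6 g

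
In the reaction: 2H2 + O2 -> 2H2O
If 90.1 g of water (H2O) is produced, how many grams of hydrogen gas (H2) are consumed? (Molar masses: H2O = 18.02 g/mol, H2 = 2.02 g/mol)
Moles of H2O = 90.1 g ÷ 18.02 g/mol = 5 mol
Mole ratio: 2 mol H2 / 2 mol H2O
Moles of H2 = 5 × (2/2) = 5 mol
Mass of H2 = 5 mol × 2.02 g/mol = 10.1 g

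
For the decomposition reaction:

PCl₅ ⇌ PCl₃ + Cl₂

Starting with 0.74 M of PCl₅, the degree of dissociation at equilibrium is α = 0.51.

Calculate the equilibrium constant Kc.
K_c = 0.3928

x = α·[A]₀ = 0.51 × 0.74 = 0.3774 M dissociated.
At eq: [PCl₅] = 0.74 − 0.3774 = 0.3626 M; [PCl₃] = [Cl₂] = x = 0.3774 M.
Kc = [PCl₃][Cl₂]/[PCl₅] = (0.3774)²/0.3626 = 0.3928.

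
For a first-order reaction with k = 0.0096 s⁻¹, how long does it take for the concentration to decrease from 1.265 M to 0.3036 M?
148.66 s

From ln[A] = ln[A]₀ - k·t: t = ln([A]₀/[A])/k = ln(1.265/0.3036)/0.0096 = ln(4.1667)/0.0096 = 1.4271/0.0096 = 148.66 s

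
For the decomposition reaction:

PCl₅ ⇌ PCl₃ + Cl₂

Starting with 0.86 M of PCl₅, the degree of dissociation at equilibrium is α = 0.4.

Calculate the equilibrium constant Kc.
K_c = 0.2293

x = α·[A]₀ = 0.4 × 0.86 = 0.344 M dissociated.
At eq: [PCl₅] = 0.86 − 0.344 = 0.516 M; [PCl₃] = [Cl₂] = x = 0.344 M.
Kc = [PCl₃][Cl₂]/[PCl₅] = (0.344)²/0.516 = 0.2293.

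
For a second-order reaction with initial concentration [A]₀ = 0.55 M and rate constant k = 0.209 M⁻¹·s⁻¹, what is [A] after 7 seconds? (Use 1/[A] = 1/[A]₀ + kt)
0.3048 M

1/[A] = 1/[A]₀ + k·t = 1/0.55 + (0.209)·(7) = 1.8182 + 1.4630 = 3.2812
[A] = 1/3.2812 = 0.3048 M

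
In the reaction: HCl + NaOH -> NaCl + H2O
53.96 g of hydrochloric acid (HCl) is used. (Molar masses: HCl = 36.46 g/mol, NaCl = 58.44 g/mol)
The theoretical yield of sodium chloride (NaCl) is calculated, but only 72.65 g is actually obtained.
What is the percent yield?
Moles of HCl = 53.96 g ÷ 36.46 g/mol = 1.47998 mol
Mole ratio: 1 mol NaCl / 1 mol HCl
Moles of NaCl = 1.47998 × (1/1) = 1.47998 mol
Theoretical yield = 1.47998 mol × 58.44 g/mol = 86.49 g
Actual yield = 72.65 g
Percent yield = (72.65 / 86.49) × 100% = 84.0%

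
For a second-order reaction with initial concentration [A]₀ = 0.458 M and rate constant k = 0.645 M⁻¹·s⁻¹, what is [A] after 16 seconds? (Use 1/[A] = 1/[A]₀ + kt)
0.0800 M

1/[A] = 1/[A]₀ + k·t = 1/0.458 + (0.645)·(16) = 2.1834 + 10.3200 = 12.5034
[A] = 1/12.5034 = 0.0800 M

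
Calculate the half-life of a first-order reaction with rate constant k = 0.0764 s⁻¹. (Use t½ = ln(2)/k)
9.07 s

t½ = ln(2)/k = 0.6931/0.0764 = 9.07 s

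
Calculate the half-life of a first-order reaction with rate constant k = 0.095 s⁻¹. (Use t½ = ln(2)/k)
7.30 s

t½ = ln(2)/k = 0.6931/0.095 = 7.30 s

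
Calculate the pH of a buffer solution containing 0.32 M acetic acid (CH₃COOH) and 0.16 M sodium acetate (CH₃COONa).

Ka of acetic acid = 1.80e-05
pH = 4.44

pKa = -log(1.80e-05) = 4.74. pH = pKa + log([A⁻]/[HA]) = 4.74 + log(0.16/0.32)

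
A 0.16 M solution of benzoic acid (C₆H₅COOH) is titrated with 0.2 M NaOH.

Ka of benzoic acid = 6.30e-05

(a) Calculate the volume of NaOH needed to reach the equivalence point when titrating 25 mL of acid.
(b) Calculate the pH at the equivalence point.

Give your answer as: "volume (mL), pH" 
V = 20.0 mL, pH = 8.57

(a) At equivalence: moles acid = moles base.
moles acid = 0.16 × 0.025 = 0.004 mol; V_NaOH = 0.004/0.2 = 0.02 L = 20.0 mL.
(b) At equivalence, all acid → conjugate base A⁻ at [A⁻] = 0.004/0.045 = 0.08889 M.
Kb = Kw/Ka = 1.0e-14/6.30e-05 = 1.587e-10; [OH⁻] = √(Kb·[A⁻]) = 3.756e-06; pOH = 5.43; pH = 14 − pOH = 8.57.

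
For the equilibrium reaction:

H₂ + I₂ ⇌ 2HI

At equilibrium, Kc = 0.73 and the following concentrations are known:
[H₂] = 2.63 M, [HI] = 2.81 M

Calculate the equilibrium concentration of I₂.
[I₂] = 4.1128 M

Kc = ([HI]^2) / ([H₂] × [I₂]) = 0.73
[I₂]^1 = (product terms)/(Kc · other reactant terms) = 7.8961 / (0.73 · 2.63) = 4.1128
[I₂] = 4.1128 M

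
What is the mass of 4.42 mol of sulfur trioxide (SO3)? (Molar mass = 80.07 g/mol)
Mass = 4.42 mol × 80.07 g/mol = 353.9 g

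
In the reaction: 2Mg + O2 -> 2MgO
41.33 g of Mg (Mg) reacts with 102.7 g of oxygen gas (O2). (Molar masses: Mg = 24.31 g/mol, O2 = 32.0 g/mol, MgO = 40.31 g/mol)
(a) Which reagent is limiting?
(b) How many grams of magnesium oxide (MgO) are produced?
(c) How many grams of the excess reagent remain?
(a) Mg, (b) 68.53 g, (c) 75.5 g

Moles of Mg = 41.33 g ÷ 24.31 g/mol = 1.70012 mol
Moles of O2 = 102.7 g ÷ 32.0 g/mol = 3.20938 mol
Moles ÷ coefficient: Mg: 1.70012/2 = 0.8501, O2: 3.20938/1 = 3.209
(a) Mg has the smaller value, so Mg is the limiting reagent.
(b) Moles of MgO = 1.70012 mol Mg × (2/2) = 1.70012 mol; mass = 1.70012 mol × 40.31 g/mol = 68.53 g
(c) O2 consumed = 1.70012 × (1/2) = 0.850062 mol; remaining = 3.20938 − 0.850062 = 2.35931 mol; mass = 2.35931 mol × 32.0 g/mol = 75.5 g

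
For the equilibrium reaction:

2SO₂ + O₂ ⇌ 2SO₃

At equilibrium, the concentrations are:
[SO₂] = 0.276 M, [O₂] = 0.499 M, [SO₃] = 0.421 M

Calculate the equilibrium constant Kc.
K_c = 4.6628

Kc = ([SO₃]^2) / ([SO₂]^2 × [O₂])
   = ((0.421)^2) / ((0.276)^2·(0.499))
   = 0.17724 / 0.038012 = 4.6628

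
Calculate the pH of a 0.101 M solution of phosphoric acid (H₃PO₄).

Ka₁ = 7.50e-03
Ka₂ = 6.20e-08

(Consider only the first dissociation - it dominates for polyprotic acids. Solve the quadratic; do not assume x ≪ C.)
pH = 1.62

x² + Ka₁·x − Ka₁·C = 0 with Ka₁ = 7.50e-03, C = 0.101.
x = (−Ka₁ + √(Ka₁² + 4·Ka₁·C))/2 = 2.4027e-02 M, so pH = 1.62.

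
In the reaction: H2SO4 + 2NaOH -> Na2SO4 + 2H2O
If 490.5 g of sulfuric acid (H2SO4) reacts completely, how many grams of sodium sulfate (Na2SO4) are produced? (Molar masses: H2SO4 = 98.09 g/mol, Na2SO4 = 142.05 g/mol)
Moles of H2SO4 = 490.5 g ÷ 98.09 g/mol = 5.00051 mol
Mole ratio: 1 mol Na2SO4 / 1 mol H2SO4
Moles of Na2SO4 = 5.00051 × (1/1) = 5.00051 mol
Mass of Na2SO4 = 5.00051 mol × 142.05 g/mol = 710.3 g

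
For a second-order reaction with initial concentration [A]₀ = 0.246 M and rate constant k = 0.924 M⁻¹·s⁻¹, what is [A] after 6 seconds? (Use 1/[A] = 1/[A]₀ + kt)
0.1041 M

1/[A] = 1/[A]₀ + k·t = 1/0.246 + (0.924)·(6) = 4.0650 + 5.5440 = 9.6090
[A] = 1/9.6090 = 0.1041 M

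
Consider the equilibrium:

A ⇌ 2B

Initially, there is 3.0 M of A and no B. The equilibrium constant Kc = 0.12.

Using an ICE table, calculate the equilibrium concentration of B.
[B] = 0.571 M

ICE: [A] = 3.0 − x, [B] = 2x.
Kc = (2x)²/(3.0 − x) = 0.12 ⇒ 4x² + 0.12x − 0.36 = 0.
x = (−0.12 + √(0.12² + 4·4·0.36))/(2·4) = (−0.12 + √5.7744)/8 = 0.28537.
[B] = 2x = 0.571 M.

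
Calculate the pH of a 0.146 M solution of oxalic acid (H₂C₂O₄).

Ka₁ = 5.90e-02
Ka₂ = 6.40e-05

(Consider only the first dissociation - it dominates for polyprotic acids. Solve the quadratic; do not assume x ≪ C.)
pH = 1.17

x² + Ka₁·x − Ka₁·C = 0 with Ka₁ = 5.90e-02, C = 0.146.
x = (−Ka₁ + √(Ka₁² + 4·Ka₁·C))/2 = 6.7887e-02 M, so pH = 1.17.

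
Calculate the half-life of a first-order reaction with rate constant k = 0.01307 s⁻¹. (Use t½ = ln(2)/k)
53.03 s

t½ = ln(2)/k = 0.6931/0.01307 = 53.03 s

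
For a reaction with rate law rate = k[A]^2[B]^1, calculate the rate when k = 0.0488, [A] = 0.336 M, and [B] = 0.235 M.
0.001295 M/s

rate = k·[A]^2·[B]^1 = 0.0488·(0.336)^2·(0.235)^1 = 0.0488·0.112896·0.235 = 0.001295 M/s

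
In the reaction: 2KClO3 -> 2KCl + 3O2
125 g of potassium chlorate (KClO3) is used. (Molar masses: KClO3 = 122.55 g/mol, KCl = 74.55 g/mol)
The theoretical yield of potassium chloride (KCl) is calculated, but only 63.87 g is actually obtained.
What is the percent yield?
Moles of KClO3 = 125 g ÷ 122.55 g/mol = 1.01999 mol
Mole ratio: 2 mol KCl / 2 mol KClO3
Moles of KCl = 1.01999 × (2/2) = 1.01999 mol
Theoretical yield = 1.01999 mol × 74.55 g/mol = 76.04 g
Actual yield = 63.87 g
Percent yield = (63.87 / 76.04) × 100% = 84.0%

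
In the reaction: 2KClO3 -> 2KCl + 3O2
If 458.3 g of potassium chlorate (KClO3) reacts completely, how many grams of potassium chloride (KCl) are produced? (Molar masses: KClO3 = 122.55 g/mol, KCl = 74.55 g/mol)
Moles of KClO3 = 458.3 g ÷ 122.55 g/mol = 3.7397 mol
Mole ratio: 2 mol KCl / 2 mol KClO3
Moles of KCl = 3.7397 × (2/2) = 3.7397 mol
Mass of KCl = 3.7397 mol × 74.55 g/mol = 278.8 g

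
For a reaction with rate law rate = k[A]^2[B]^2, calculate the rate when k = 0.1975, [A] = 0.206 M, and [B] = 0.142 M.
0.000169 M/s

rate = k·[A]^2·[B]^2 = 0.1975·(0.206)^2·(0.142)^2 = 0.1975·0.042436·0.020164 = 0.000169 M/s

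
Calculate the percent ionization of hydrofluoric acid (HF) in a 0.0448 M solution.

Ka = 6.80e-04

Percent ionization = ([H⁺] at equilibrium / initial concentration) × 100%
Percent ionization = 11.6%

Let x = [H⁺]. Ka = x²/(C - x) ⇒ x² + (6.80e-04)x - (6.80e-04)(0.0448) = 0. x = 5.1899e-03. Percent = (5.1899e-03/0.0448) × 100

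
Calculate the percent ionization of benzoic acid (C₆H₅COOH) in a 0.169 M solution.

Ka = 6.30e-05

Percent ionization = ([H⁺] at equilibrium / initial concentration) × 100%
Percent ionization = 1.91%

Let x = [H⁺]. Ka = x²/(C - x) ⇒ x² + (6.30e-05)x - (6.30e-05)(0.169) = 0. x = 3.2316e-03. Percent = (3.2316e-03/0.169) × 100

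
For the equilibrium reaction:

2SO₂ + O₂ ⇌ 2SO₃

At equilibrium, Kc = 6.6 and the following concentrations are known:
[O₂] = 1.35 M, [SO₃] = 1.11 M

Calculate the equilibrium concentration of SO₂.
[SO₂] = 0.3719 M

Kc = ([SO₃]^2) / ([SO₂]^2 × [O₂]) = 6.6
[SO₂]^2 = (product terms)/(Kc · other reactant terms) = 1.2321 / (6.6 · 1.35) = 0.13828
[SO₂] = (0.13828)^(1/2) = 0.3719 M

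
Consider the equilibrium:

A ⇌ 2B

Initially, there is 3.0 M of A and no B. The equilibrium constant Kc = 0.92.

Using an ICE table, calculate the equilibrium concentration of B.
[B] = 1.447 M

ICE: [A] = 3.0 − x, [B] = 2x.
Kc = (2x)²/(3.0 − x) = 0.92 ⇒ 4x² + 0.92x − 2.76 = 0.
x = (−0.92 + √(0.92² + 4·4·2.76))/(2·4) = (−0.92 + √45.006)/8 = 0.72359.
[B] = 2x = 1.447 M.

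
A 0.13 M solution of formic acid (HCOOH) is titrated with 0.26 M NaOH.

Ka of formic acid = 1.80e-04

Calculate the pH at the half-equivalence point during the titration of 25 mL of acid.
pH = pKa = 3.74

At the half-equivalence point, [HA] = [A⁻], so by Henderson–Hasselbalch pH = pKa + log(1) = pKa.
pKa = −log(1.80e-04) = 3.74.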